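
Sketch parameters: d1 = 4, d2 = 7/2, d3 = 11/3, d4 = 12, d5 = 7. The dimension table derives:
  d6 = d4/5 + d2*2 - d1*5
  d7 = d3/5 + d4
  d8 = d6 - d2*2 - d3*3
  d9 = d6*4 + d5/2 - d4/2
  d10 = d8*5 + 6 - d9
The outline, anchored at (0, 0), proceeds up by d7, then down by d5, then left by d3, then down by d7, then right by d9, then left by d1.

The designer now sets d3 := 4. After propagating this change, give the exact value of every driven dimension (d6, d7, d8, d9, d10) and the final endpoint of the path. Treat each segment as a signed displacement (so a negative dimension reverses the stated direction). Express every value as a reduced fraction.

Apply edit: d3 := 4
  d6 = d4/5 + d2*2 - d1*5 = -53/5
  d7 = d3/5 + d4 = 64/5
  d8 = d6 - d2*2 - d3*3 = -148/5
  d9 = d6*4 + d5/2 - d4/2 = -449/10
  d10 = d8*5 + 6 - d9 = -971/10
Walk from origin (0, 0):
  seg 1: up by d7 = 64/5 → (0, 64/5)
  seg 2: down by d5 = 7 → (0, 29/5)
  seg 3: left by d3 = 4 → (-4, 29/5)
  seg 4: down by d7 = 64/5 → (-4, -7)
  seg 5: right by d9 = -449/10 → (-489/10, -7)
  seg 6: left by d1 = 4 → (-529/10, -7)

d6 = -53/5
d7 = 64/5
d8 = -148/5
d9 = -449/10
d10 = -971/10
endpoint = (-529/10, -7)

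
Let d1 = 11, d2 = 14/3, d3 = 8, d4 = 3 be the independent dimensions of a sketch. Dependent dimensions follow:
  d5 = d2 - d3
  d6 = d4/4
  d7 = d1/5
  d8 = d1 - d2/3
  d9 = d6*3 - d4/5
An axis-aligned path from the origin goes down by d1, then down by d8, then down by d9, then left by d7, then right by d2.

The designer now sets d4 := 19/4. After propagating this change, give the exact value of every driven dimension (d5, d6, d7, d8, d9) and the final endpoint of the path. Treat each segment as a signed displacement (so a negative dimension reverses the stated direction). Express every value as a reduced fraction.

Apply edit: d4 := 19/4
  d5 = d2 - d3 = -10/3
  d6 = d4/4 = 19/16
  d7 = d1/5 = 11/5
  d8 = d1 - d2/3 = 85/9
  d9 = d6*3 - d4/5 = 209/80
Walk from origin (0, 0):
  seg 1: down by d1 = 11 → (0, -11)
  seg 2: down by d8 = 85/9 → (0, -184/9)
  seg 3: down by d9 = 209/80 → (0, -16601/720)
  seg 4: left by d7 = 11/5 → (-11/5, -16601/720)
  seg 5: right by d2 = 14/3 → (37/15, -16601/720)

d5 = -10/3
d6 = 19/16
d7 = 11/5
d8 = 85/9
d9 = 209/80
endpoint = (37/15, -16601/720)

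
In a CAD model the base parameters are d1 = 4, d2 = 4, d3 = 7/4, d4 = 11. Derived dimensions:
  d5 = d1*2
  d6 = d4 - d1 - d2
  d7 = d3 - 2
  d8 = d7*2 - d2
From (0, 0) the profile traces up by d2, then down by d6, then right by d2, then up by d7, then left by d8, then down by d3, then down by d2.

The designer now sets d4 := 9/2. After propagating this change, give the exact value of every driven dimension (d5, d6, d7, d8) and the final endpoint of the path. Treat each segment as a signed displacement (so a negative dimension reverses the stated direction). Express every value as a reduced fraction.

Apply edit: d4 := 9/2
  d5 = d1*2 = 8
  d6 = d4 - d1 - d2 = -7/2
  d7 = d3 - 2 = -1/4
  d8 = d7*2 - d2 = -9/2
Walk from origin (0, 0):
  seg 1: up by d2 = 4 → (0, 4)
  seg 2: down by d6 = -7/2 → (0, 15/2)
  seg 3: right by d2 = 4 → (4, 15/2)
  seg 4: up by d7 = -1/4 → (4, 29/4)
  seg 5: left by d8 = -9/2 → (17/2, 29/4)
  seg 6: down by d3 = 7/4 → (17/2, 11/2)
  seg 7: down by d2 = 4 → (17/2, 3/2)

d5 = 8
d6 = -7/2
d7 = -1/4
d8 = -9/2
endpoint = (17/2, 3/2)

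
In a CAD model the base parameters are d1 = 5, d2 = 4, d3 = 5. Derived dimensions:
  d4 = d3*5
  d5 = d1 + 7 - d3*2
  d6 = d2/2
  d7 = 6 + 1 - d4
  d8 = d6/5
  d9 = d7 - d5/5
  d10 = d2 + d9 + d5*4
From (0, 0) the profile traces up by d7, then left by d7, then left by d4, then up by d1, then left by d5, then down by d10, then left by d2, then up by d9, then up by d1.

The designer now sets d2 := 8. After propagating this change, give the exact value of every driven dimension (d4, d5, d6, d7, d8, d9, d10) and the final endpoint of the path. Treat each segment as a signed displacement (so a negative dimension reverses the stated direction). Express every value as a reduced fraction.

Apply edit: d2 := 8
  d4 = d3*5 = 25
  d5 = d1 + 7 - d3*2 = 2
  d6 = d2/2 = 4
  d7 = 6 + 1 - d4 = -18
  d8 = d6/5 = 4/5
  d9 = d7 - d5/5 = -92/5
  d10 = d2 + d9 + d5*4 = -12/5
Walk from origin (0, 0):
  seg 1: up by d7 = -18 → (0, -18)
  seg 2: left by d7 = -18 → (18, -18)
  seg 3: left by d4 = 25 → (-7, -18)
  seg 4: up by d1 = 5 → (-7, -13)
  seg 5: left by d5 = 2 → (-9, -13)
  seg 6: down by d10 = -12/5 → (-9, -53/5)
  seg 7: left by d2 = 8 → (-17, -53/5)
  seg 8: up by d9 = -92/5 → (-17, -29)
  seg 9: up by d1 = 5 → (-17, -24)

d4 = 25
d5 = 2
d6 = 4
d7 = -18
d8 = 4/5
d9 = -92/5
d10 = -12/5
endpoint = (-17, -24)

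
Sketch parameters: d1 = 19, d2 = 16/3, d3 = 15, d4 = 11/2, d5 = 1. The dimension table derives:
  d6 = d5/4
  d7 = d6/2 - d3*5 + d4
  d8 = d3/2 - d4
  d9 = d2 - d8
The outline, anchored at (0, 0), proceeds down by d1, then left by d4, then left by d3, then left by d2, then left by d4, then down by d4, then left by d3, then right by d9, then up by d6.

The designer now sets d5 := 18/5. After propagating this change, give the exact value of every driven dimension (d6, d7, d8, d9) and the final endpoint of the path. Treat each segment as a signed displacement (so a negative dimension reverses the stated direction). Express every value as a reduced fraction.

d6 = 9/10
d7 = -1381/20
d8 = 2
d9 = 10/3
endpoint = (-43, -118/5)

Apply edit: d5 := 18/5
  d6 = d5/4 = 9/10
  d7 = d6/2 - d3*5 + d4 = -1381/20
  d8 = d3/2 - d4 = 2
  d9 = d2 - d8 = 10/3
Walk from origin (0, 0):
  seg 1: down by d1 = 19 → (0, -19)
  seg 2: left by d4 = 11/2 → (-11/2, -19)
  seg 3: left by d3 = 15 → (-41/2, -19)
  seg 4: left by d2 = 16/3 → (-155/6, -19)
  seg 5: left by d4 = 11/2 → (-94/3, -19)
  seg 6: down by d4 = 11/2 → (-94/3, -49/2)
  seg 7: left by d3 = 15 → (-139/3, -49/2)
  seg 8: right by d9 = 10/3 → (-43, -49/2)
  seg 9: up by d6 = 9/10 → (-43, -118/5)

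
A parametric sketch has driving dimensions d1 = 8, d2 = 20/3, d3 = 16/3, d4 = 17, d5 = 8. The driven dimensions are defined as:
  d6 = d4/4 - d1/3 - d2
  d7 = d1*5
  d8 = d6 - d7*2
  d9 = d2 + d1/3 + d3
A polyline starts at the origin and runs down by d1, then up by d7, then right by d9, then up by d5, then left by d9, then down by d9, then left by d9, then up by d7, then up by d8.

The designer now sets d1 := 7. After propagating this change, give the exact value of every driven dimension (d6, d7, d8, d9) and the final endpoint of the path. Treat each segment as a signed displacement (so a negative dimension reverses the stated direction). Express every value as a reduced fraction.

Apply edit: d1 := 7
  d6 = d4/4 - d1/3 - d2 = -19/4
  d7 = d1*5 = 35
  d8 = d6 - d7*2 = -299/4
  d9 = d2 + d1/3 + d3 = 43/3
Walk from origin (0, 0):
  seg 1: down by d1 = 7 → (0, -7)
  seg 2: up by d7 = 35 → (0, 28)
  seg 3: right by d9 = 43/3 → (43/3, 28)
  seg 4: up by d5 = 8 → (43/3, 36)
  seg 5: left by d9 = 43/3 → (0, 36)
  seg 6: down by d9 = 43/3 → (0, 65/3)
  seg 7: left by d9 = 43/3 → (-43/3, 65/3)
  seg 8: up by d7 = 35 → (-43/3, 170/3)
  seg 9: up by d8 = -299/4 → (-43/3, -217/12)

d6 = -19/4
d7 = 35
d8 = -299/4
d9 = 43/3
endpoint = (-43/3, -217/12)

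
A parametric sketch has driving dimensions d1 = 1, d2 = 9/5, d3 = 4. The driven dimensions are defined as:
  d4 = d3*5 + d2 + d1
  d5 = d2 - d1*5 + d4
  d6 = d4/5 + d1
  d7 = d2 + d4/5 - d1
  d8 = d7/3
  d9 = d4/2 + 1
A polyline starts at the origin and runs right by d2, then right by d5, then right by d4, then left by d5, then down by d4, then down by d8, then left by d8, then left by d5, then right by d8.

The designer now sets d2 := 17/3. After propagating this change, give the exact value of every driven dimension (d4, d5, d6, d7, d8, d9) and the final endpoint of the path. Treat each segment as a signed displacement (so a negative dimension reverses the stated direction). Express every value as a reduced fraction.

d4 = 80/3
d5 = 82/3
d6 = 19/3
d7 = 10
d8 = 10/3
d9 = 43/3
endpoint = (5, -30)

Apply edit: d2 := 17/3
  d4 = d3*5 + d2 + d1 = 80/3
  d5 = d2 - d1*5 + d4 = 82/3
  d6 = d4/5 + d1 = 19/3
  d7 = d2 + d4/5 - d1 = 10
  d8 = d7/3 = 10/3
  d9 = d4/2 + 1 = 43/3
Walk from origin (0, 0):
  seg 1: right by d2 = 17/3 → (17/3, 0)
  seg 2: right by d5 = 82/3 → (33, 0)
  seg 3: right by d4 = 80/3 → (179/3, 0)
  seg 4: left by d5 = 82/3 → (97/3, 0)
  seg 5: down by d4 = 80/3 → (97/3, -80/3)
  seg 6: down by d8 = 10/3 → (97/3, -30)
  seg 7: left by d8 = 10/3 → (29, -30)
  seg 8: left by d5 = 82/3 → (5/3, -30)
  seg 9: right by d8 = 10/3 → (5, -30)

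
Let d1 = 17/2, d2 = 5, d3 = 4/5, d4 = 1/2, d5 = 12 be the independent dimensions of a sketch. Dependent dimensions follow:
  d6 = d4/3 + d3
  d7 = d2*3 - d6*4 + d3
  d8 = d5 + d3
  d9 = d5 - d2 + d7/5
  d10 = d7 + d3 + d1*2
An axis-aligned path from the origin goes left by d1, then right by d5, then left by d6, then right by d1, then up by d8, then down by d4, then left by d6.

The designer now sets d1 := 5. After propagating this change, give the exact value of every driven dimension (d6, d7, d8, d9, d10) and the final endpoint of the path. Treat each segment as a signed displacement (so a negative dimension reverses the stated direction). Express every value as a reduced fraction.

d6 = 29/30
d7 = 179/15
d8 = 64/5
d9 = 704/75
d10 = 341/15
endpoint = (151/15, 123/10)

Apply edit: d1 := 5
  d6 = d4/3 + d3 = 29/30
  d7 = d2*3 - d6*4 + d3 = 179/15
  d8 = d5 + d3 = 64/5
  d9 = d5 - d2 + d7/5 = 704/75
  d10 = d7 + d3 + d1*2 = 341/15
Walk from origin (0, 0):
  seg 1: left by d1 = 5 → (-5, 0)
  seg 2: right by d5 = 12 → (7, 0)
  seg 3: left by d6 = 29/30 → (181/30, 0)
  seg 4: right by d1 = 5 → (331/30, 0)
  seg 5: up by d8 = 64/5 → (331/30, 64/5)
  seg 6: down by d4 = 1/2 → (331/30, 123/10)
  seg 7: left by d6 = 29/30 → (151/15, 123/10)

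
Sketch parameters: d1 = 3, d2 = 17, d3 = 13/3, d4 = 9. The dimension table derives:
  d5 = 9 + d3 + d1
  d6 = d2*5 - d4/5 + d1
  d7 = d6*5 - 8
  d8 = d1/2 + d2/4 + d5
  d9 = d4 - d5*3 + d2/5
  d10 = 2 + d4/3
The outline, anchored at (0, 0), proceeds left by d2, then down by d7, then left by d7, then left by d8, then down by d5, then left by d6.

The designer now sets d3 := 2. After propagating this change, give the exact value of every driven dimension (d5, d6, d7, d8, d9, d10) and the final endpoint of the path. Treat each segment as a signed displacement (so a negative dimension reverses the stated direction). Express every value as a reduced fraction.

d5 = 14
d6 = 431/5
d7 = 423
d8 = 79/4
d9 = -148/5
d10 = 5
endpoint = (-10919/20, -437)

Apply edit: d3 := 2
  d5 = 9 + d3 + d1 = 14
  d6 = d2*5 - d4/5 + d1 = 431/5
  d7 = d6*5 - 8 = 423
  d8 = d1/2 + d2/4 + d5 = 79/4
  d9 = d4 - d5*3 + d2/5 = -148/5
  d10 = 2 + d4/3 = 5
Walk from origin (0, 0):
  seg 1: left by d2 = 17 → (-17, 0)
  seg 2: down by d7 = 423 → (-17, -423)
  seg 3: left by d7 = 423 → (-440, -423)
  seg 4: left by d8 = 79/4 → (-1839/4, -423)
  seg 5: down by d5 = 14 → (-1839/4, -437)
  seg 6: left by d6 = 431/5 → (-10919/20, -437)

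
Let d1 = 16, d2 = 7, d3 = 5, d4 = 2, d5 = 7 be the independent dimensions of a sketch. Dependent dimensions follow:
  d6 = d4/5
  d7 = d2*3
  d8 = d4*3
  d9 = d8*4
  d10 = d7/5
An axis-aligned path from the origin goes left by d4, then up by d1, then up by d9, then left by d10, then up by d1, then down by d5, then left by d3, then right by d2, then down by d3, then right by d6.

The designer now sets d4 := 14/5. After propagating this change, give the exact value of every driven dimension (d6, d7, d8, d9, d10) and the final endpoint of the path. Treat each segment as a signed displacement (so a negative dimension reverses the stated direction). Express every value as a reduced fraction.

d6 = 14/25
d7 = 21
d8 = 42/5
d9 = 168/5
d10 = 21/5
endpoint = (-111/25, 268/5)

Apply edit: d4 := 14/5
  d6 = d4/5 = 14/25
  d7 = d2*3 = 21
  d8 = d4*3 = 42/5
  d9 = d8*4 = 168/5
  d10 = d7/5 = 21/5
Walk from origin (0, 0):
  seg 1: left by d4 = 14/5 → (-14/5, 0)
  seg 2: up by d1 = 16 → (-14/5, 16)
  seg 3: up by d9 = 168/5 → (-14/5, 248/5)
  seg 4: left by d10 = 21/5 → (-7, 248/5)
  seg 5: up by d1 = 16 → (-7, 328/5)
  seg 6: down by d5 = 7 → (-7, 293/5)
  seg 7: left by d3 = 5 → (-12, 293/5)
  seg 8: right by d2 = 7 → (-5, 293/5)
  seg 9: down by d3 = 5 → (-5, 268/5)
  seg 10: right by d6 = 14/25 → (-111/25, 268/5)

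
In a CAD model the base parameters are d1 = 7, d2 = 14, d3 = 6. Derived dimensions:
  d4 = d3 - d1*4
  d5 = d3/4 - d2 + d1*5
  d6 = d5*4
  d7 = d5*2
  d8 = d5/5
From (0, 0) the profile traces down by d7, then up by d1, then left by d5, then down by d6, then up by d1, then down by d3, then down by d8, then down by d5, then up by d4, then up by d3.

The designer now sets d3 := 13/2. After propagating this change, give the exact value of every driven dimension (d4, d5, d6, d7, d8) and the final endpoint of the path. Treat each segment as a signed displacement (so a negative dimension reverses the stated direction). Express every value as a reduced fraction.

d4 = -43/2
d5 = 181/8
d6 = 181/2
d7 = 181/4
d8 = 181/40
endpoint = (-181/8, -852/5)

Apply edit: d3 := 13/2
  d4 = d3 - d1*4 = -43/2
  d5 = d3/4 - d2 + d1*5 = 181/8
  d6 = d5*4 = 181/2
  d7 = d5*2 = 181/4
  d8 = d5/5 = 181/40
Walk from origin (0, 0):
  seg 1: down by d7 = 181/4 → (0, -181/4)
  seg 2: up by d1 = 7 → (0, -153/4)
  seg 3: left by d5 = 181/8 → (-181/8, -153/4)
  seg 4: down by d6 = 181/2 → (-181/8, -515/4)
  seg 5: up by d1 = 7 → (-181/8, -487/4)
  seg 6: down by d3 = 13/2 → (-181/8, -513/4)
  seg 7: down by d8 = 181/40 → (-181/8, -5311/40)
  seg 8: down by d5 = 181/8 → (-181/8, -777/5)
  seg 9: up by d4 = -43/2 → (-181/8, -1769/10)
  seg 10: up by d3 = 13/2 → (-181/8, -852/5)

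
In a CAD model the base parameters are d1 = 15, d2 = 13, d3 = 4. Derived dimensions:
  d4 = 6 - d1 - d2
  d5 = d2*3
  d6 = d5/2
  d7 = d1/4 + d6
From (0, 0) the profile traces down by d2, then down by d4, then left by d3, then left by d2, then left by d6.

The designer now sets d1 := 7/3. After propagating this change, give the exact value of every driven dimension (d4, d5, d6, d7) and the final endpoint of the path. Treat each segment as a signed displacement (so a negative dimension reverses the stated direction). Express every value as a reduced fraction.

d4 = -28/3
d5 = 39
d6 = 39/2
d7 = 241/12
endpoint = (-73/2, -11/3)

Apply edit: d1 := 7/3
  d4 = 6 - d1 - d2 = -28/3
  d5 = d2*3 = 39
  d6 = d5/2 = 39/2
  d7 = d1/4 + d6 = 241/12
Walk from origin (0, 0):
  seg 1: down by d2 = 13 → (0, -13)
  seg 2: down by d4 = -28/3 → (0, -11/3)
  seg 3: left by d3 = 4 → (-4, -11/3)
  seg 4: left by d2 = 13 → (-17, -11/3)
  seg 5: left by d6 = 39/2 → (-73/2, -11/3)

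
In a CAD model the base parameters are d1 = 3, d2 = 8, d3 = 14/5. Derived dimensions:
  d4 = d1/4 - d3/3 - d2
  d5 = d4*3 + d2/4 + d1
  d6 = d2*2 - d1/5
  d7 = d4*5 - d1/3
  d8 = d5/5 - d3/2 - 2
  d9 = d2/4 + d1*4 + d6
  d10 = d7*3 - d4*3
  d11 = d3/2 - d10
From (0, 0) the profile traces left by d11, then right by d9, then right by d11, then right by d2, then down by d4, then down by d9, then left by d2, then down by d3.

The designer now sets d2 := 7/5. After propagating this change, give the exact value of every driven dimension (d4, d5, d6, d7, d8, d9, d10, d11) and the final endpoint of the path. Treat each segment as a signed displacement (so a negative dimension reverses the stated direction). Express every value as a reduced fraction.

d4 = -19/12
d5 = -7/5
d6 = 11/5
d7 = -107/12
d8 = -92/25
d9 = 291/20
d10 = -22
d11 = 117/5
endpoint = (291/20, -473/30)

Apply edit: d2 := 7/5
  d4 = d1/4 - d3/3 - d2 = -19/12
  d5 = d4*3 + d2/4 + d1 = -7/5
  d6 = d2*2 - d1/5 = 11/5
  d7 = d4*5 - d1/3 = -107/12
  d8 = d5/5 - d3/2 - 2 = -92/25
  d9 = d2/4 + d1*4 + d6 = 291/20
  d10 = d7*3 - d4*3 = -22
  d11 = d3/2 - d10 = 117/5
Walk from origin (0, 0):
  seg 1: left by d11 = 117/5 → (-117/5, 0)
  seg 2: right by d9 = 291/20 → (-177/20, 0)
  seg 3: right by d11 = 117/5 → (291/20, 0)
  seg 4: right by d2 = 7/5 → (319/20, 0)
  seg 5: down by d4 = -19/12 → (319/20, 19/12)
  seg 6: down by d9 = 291/20 → (319/20, -389/30)
  seg 7: left by d2 = 7/5 → (291/20, -389/30)
  seg 8: down by d3 = 14/5 → (291/20, -473/30)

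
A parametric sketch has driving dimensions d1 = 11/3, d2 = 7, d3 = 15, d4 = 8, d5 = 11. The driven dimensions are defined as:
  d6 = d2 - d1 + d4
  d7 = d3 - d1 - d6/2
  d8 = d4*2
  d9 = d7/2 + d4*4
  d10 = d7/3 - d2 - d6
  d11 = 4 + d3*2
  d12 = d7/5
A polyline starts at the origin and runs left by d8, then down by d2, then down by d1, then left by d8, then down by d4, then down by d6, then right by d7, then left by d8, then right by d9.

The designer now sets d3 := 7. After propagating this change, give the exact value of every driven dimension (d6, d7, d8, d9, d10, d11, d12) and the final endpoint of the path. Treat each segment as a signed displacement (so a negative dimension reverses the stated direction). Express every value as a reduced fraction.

d6 = 34/3
d7 = -7/3
d8 = 16
d9 = 185/6
d10 = -172/9
d11 = 18
d12 = -7/15
endpoint = (-39/2, -30)

Apply edit: d3 := 7
  d6 = d2 - d1 + d4 = 34/3
  d7 = d3 - d1 - d6/2 = -7/3
  d8 = d4*2 = 16
  d9 = d7/2 + d4*4 = 185/6
  d10 = d7/3 - d2 - d6 = -172/9
  d11 = 4 + d3*2 = 18
  d12 = d7/5 = -7/15
Walk from origin (0, 0):
  seg 1: left by d8 = 16 → (-16, 0)
  seg 2: down by d2 = 7 → (-16, -7)
  seg 3: down by d1 = 11/3 → (-16, -32/3)
  seg 4: left by d8 = 16 → (-32, -32/3)
  seg 5: down by d4 = 8 → (-32, -56/3)
  seg 6: down by d6 = 34/3 → (-32, -30)
  seg 7: right by d7 = -7/3 → (-103/3, -30)
  seg 8: left by d8 = 16 → (-151/3, -30)
  seg 9: right by d9 = 185/6 → (-39/2, -30)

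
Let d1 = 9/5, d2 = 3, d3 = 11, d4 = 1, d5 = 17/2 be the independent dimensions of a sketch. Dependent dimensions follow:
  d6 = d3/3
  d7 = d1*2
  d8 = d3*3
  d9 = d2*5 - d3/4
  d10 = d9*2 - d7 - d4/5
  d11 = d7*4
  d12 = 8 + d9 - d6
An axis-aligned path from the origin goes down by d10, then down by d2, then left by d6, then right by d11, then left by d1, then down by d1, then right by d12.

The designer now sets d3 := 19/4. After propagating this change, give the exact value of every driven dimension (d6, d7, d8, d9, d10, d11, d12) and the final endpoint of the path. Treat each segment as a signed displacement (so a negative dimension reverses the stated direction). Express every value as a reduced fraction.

Apply edit: d3 := 19/4
  d6 = d3/3 = 19/12
  d7 = d1*2 = 18/5
  d8 = d3*3 = 57/4
  d9 = d2*5 - d3/4 = 221/16
  d10 = d9*2 - d7 - d4/5 = 953/40
  d11 = d7*4 = 72/5
  d12 = 8 + d9 - d6 = 971/48
Walk from origin (0, 0):
  seg 1: down by d10 = 953/40 → (0, -953/40)
  seg 2: down by d2 = 3 → (0, -1073/40)
  seg 3: left by d6 = 19/12 → (-19/12, -1073/40)
  seg 4: right by d11 = 72/5 → (769/60, -1073/40)
  seg 5: left by d1 = 9/5 → (661/60, -1073/40)
  seg 6: down by d1 = 9/5 → (661/60, -229/8)
  seg 7: right by d12 = 971/48 → (7499/240, -229/8)

d6 = 19/12
d7 = 18/5
d8 = 57/4
d9 = 221/16
d10 = 953/40
d11 = 72/5
d12 = 971/48
endpoint = (7499/240, -229/8)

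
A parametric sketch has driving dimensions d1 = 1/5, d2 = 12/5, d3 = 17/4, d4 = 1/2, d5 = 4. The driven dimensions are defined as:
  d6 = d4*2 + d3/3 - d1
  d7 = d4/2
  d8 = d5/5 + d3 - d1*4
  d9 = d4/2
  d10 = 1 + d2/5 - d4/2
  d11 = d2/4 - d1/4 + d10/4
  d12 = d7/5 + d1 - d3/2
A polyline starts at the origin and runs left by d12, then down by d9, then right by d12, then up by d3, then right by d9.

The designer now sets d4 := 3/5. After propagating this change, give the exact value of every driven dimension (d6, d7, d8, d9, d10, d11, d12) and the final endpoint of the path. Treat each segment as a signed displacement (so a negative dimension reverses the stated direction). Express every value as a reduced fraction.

d6 = 29/12
d7 = 3/10
d8 = 17/4
d9 = 3/10
d10 = 59/50
d11 = 169/200
d12 = -373/200
endpoint = (3/10, 79/20)

Apply edit: d4 := 3/5
  d6 = d4*2 + d3/3 - d1 = 29/12
  d7 = d4/2 = 3/10
  d8 = d5/5 + d3 - d1*4 = 17/4
  d9 = d4/2 = 3/10
  d10 = 1 + d2/5 - d4/2 = 59/50
  d11 = d2/4 - d1/4 + d10/4 = 169/200
  d12 = d7/5 + d1 - d3/2 = -373/200
Walk from origin (0, 0):
  seg 1: left by d12 = -373/200 → (373/200, 0)
  seg 2: down by d9 = 3/10 → (373/200, -3/10)
  seg 3: right by d12 = -373/200 → (0, -3/10)
  seg 4: up by d3 = 17/4 → (0, 79/20)
  seg 5: right by d9 = 3/10 → (3/10, 79/20)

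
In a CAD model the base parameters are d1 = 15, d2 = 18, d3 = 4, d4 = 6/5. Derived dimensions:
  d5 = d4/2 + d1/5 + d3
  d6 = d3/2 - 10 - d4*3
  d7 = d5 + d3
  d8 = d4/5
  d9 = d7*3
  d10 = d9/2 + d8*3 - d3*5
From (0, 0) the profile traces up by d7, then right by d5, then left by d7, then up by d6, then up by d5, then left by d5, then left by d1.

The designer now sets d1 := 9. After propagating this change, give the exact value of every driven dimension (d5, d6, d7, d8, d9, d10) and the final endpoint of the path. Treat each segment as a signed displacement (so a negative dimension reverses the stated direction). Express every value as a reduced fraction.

d5 = 32/5
d6 = -58/5
d7 = 52/5
d8 = 6/25
d9 = 156/5
d10 = -92/25
endpoint = (-97/5, 26/5)

Apply edit: d1 := 9
  d5 = d4/2 + d1/5 + d3 = 32/5
  d6 = d3/2 - 10 - d4*3 = -58/5
  d7 = d5 + d3 = 52/5
  d8 = d4/5 = 6/25
  d9 = d7*3 = 156/5
  d10 = d9/2 + d8*3 - d3*5 = -92/25
Walk from origin (0, 0):
  seg 1: up by d7 = 52/5 → (0, 52/5)
  seg 2: right by d5 = 32/5 → (32/5, 52/5)
  seg 3: left by d7 = 52/5 → (-4, 52/5)
  seg 4: up by d6 = -58/5 → (-4, -6/5)
  seg 5: up by d5 = 32/5 → (-4, 26/5)
  seg 6: left by d5 = 32/5 → (-52/5, 26/5)
  seg 7: left by d1 = 9 → (-97/5, 26/5)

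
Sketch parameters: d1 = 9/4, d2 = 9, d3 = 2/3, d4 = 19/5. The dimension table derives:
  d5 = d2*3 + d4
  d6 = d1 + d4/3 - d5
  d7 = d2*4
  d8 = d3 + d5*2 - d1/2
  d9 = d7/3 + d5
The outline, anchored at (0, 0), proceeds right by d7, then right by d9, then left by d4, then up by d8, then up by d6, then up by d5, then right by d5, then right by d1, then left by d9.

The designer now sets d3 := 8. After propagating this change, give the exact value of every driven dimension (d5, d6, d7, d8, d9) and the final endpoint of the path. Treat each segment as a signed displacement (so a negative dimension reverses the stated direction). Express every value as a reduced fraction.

Apply edit: d3 := 8
  d5 = d2*3 + d4 = 154/5
  d6 = d1 + d4/3 - d5 = -1637/60
  d7 = d2*4 = 36
  d8 = d3 + d5*2 - d1/2 = 2739/40
  d9 = d7/3 + d5 = 214/5
Walk from origin (0, 0):
  seg 1: right by d7 = 36 → (36, 0)
  seg 2: right by d9 = 214/5 → (394/5, 0)
  seg 3: left by d4 = 19/5 → (75, 0)
  seg 4: up by d8 = 2739/40 → (75, 2739/40)
  seg 5: up by d6 = -1637/60 → (75, 4943/120)
  seg 6: up by d5 = 154/5 → (75, 8639/120)
  seg 7: right by d5 = 154/5 → (529/5, 8639/120)
  seg 8: right by d1 = 9/4 → (2161/20, 8639/120)
  seg 9: left by d9 = 214/5 → (261/4, 8639/120)

d5 = 154/5
d6 = -1637/60
d7 = 36
d8 = 2739/40
d9 = 214/5
endpoint = (261/4, 8639/120)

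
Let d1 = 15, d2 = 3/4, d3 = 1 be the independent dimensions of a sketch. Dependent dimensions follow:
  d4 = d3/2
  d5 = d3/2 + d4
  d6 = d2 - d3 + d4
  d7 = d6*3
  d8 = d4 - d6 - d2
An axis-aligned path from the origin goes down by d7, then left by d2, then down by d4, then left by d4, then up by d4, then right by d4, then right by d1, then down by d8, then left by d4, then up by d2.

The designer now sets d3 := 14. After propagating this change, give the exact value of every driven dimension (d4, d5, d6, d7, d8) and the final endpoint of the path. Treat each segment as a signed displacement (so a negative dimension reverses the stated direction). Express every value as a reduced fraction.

Apply edit: d3 := 14
  d4 = d3/2 = 7
  d5 = d3/2 + d4 = 14
  d6 = d2 - d3 + d4 = -25/4
  d7 = d6*3 = -75/4
  d8 = d4 - d6 - d2 = 25/2
Walk from origin (0, 0):
  seg 1: down by d7 = -75/4 → (0, 75/4)
  seg 2: left by d2 = 3/4 → (-3/4, 75/4)
  seg 3: down by d4 = 7 → (-3/4, 47/4)
  seg 4: left by d4 = 7 → (-31/4, 47/4)
  seg 5: up by d4 = 7 → (-31/4, 75/4)
  seg 6: right by d4 = 7 → (-3/4, 75/4)
  seg 7: right by d1 = 15 → (57/4, 75/4)
  seg 8: down by d8 = 25/2 → (57/4, 25/4)
  seg 9: left by d4 = 7 → (29/4, 25/4)
  seg 10: up by d2 = 3/4 → (29/4, 7)

d4 = 7
d5 = 14
d6 = -25/4
d7 = -75/4
d8 = 25/2
endpoint = (29/4, 7)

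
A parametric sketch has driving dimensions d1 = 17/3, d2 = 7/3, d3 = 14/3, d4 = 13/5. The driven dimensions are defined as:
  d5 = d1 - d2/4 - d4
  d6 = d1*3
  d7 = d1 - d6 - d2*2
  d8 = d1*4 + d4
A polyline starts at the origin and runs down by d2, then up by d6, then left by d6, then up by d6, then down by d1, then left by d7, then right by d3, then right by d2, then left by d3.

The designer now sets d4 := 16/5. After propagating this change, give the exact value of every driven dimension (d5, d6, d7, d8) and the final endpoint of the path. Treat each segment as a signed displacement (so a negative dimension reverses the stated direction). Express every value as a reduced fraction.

Apply edit: d4 := 16/5
  d5 = d1 - d2/4 - d4 = 113/60
  d6 = d1*3 = 17
  d7 = d1 - d6 - d2*2 = -16
  d8 = d1*4 + d4 = 388/15
Walk from origin (0, 0):
  seg 1: down by d2 = 7/3 → (0, -7/3)
  seg 2: up by d6 = 17 → (0, 44/3)
  seg 3: left by d6 = 17 → (-17, 44/3)
  seg 4: up by d6 = 17 → (-17, 95/3)
  seg 5: down by d1 = 17/3 → (-17, 26)
  seg 6: left by d7 = -16 → (-1, 26)
  seg 7: right by d3 = 14/3 → (11/3, 26)
  seg 8: right by d2 = 7/3 → (6, 26)
  seg 9: left by d3 = 14/3 → (4/3, 26)

d5 = 113/60
d6 = 17
d7 = -16
d8 = 388/15
endpoint = (4/3, 26)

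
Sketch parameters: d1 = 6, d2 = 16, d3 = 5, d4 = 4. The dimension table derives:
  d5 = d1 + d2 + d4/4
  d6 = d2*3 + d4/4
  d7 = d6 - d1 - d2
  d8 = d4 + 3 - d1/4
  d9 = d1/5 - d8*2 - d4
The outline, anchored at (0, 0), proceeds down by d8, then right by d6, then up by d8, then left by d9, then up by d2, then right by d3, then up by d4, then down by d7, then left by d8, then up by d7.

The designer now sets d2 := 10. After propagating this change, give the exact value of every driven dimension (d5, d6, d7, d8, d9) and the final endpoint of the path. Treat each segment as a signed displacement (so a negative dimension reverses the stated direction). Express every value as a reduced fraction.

d5 = 17
d6 = 31
d7 = 15
d8 = 11/2
d9 = -69/5
endpoint = (443/10, 14)

Apply edit: d2 := 10
  d5 = d1 + d2 + d4/4 = 17
  d6 = d2*3 + d4/4 = 31
  d7 = d6 - d1 - d2 = 15
  d8 = d4 + 3 - d1/4 = 11/2
  d9 = d1/5 - d8*2 - d4 = -69/5
Walk from origin (0, 0):
  seg 1: down by d8 = 11/2 → (0, -11/2)
  seg 2: right by d6 = 31 → (31, -11/2)
  seg 3: up by d8 = 11/2 → (31, 0)
  seg 4: left by d9 = -69/5 → (224/5, 0)
  seg 5: up by d2 = 10 → (224/5, 10)
  seg 6: right by d3 = 5 → (249/5, 10)
  seg 7: up by d4 = 4 → (249/5, 14)
  seg 8: down by d7 = 15 → (249/5, -1)
  seg 9: left by d8 = 11/2 → (443/10, -1)
  seg 10: up by d7 = 15 → (443/10, 14)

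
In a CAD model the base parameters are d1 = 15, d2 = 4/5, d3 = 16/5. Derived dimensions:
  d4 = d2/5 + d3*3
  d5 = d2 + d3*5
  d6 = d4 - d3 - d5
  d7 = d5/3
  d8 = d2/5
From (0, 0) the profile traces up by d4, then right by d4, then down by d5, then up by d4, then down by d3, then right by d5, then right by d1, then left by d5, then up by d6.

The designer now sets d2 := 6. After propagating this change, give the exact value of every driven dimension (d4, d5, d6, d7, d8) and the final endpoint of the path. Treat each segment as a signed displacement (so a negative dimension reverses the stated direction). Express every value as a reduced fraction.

Apply edit: d2 := 6
  d4 = d2/5 + d3*3 = 54/5
  d5 = d2 + d3*5 = 22
  d6 = d4 - d3 - d5 = -72/5
  d7 = d5/3 = 22/3
  d8 = d2/5 = 6/5
Walk from origin (0, 0):
  seg 1: up by d4 = 54/5 → (0, 54/5)
  seg 2: right by d4 = 54/5 → (54/5, 54/5)
  seg 3: down by d5 = 22 → (54/5, -56/5)
  seg 4: up by d4 = 54/5 → (54/5, -2/5)
  seg 5: down by d3 = 16/5 → (54/5, -18/5)
  seg 6: right by d5 = 22 → (164/5, -18/5)
  seg 7: right by d1 = 15 → (239/5, -18/5)
  seg 8: left by d5 = 22 → (129/5, -18/5)
  seg 9: up by d6 = -72/5 → (129/5, -18)

d4 = 54/5
d5 = 22
d6 = -72/5
d7 = 22/3
d8 = 6/5
endpoint = (129/5, -18)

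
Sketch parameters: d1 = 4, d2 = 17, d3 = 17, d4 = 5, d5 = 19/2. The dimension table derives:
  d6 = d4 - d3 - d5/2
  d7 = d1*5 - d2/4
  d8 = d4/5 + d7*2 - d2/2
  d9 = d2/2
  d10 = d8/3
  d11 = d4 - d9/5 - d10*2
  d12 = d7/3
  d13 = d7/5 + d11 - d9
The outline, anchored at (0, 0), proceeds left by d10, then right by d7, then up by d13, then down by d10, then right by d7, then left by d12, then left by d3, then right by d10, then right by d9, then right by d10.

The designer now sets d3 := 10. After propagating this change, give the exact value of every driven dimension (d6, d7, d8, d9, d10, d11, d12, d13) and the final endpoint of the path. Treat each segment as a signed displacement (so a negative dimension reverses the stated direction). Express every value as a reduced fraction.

Apply edit: d3 := 10
  d6 = d4 - d3 - d5/2 = -39/4
  d7 = d1*5 - d2/4 = 63/4
  d8 = d4/5 + d7*2 - d2/2 = 24
  d9 = d2/2 = 17/2
  d10 = d8/3 = 8
  d11 = d4 - d9/5 - d10*2 = -127/10
  d12 = d7/3 = 21/4
  d13 = d7/5 + d11 - d9 = -361/20
Walk from origin (0, 0):
  seg 1: left by d10 = 8 → (-8, 0)
  seg 2: right by d7 = 63/4 → (31/4, 0)
  seg 3: up by d13 = -361/20 → (31/4, -361/20)
  seg 4: down by d10 = 8 → (31/4, -521/20)
  seg 5: right by d7 = 63/4 → (47/2, -521/20)
  seg 6: left by d12 = 21/4 → (73/4, -521/20)
  seg 7: left by d3 = 10 → (33/4, -521/20)
  seg 8: right by d10 = 8 → (65/4, -521/20)
  seg 9: right by d9 = 17/2 → (99/4, -521/20)
  seg 10: right by d10 = 8 → (131/4, -521/20)

d6 = -39/4
d7 = 63/4
d8 = 24
d9 = 17/2
d10 = 8
d11 = -127/10
d12 = 21/4
d13 = -361/20
endpoint = (131/4, -521/20)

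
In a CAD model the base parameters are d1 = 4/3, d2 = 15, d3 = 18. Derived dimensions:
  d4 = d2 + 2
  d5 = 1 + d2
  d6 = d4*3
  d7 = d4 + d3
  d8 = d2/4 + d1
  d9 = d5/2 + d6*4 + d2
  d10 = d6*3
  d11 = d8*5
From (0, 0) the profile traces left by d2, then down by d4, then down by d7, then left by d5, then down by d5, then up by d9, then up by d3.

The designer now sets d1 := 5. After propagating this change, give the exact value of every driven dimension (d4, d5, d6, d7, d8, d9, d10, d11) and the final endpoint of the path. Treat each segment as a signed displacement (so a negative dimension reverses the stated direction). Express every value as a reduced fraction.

Apply edit: d1 := 5
  d4 = d2 + 2 = 17
  d5 = 1 + d2 = 16
  d6 = d4*3 = 51
  d7 = d4 + d3 = 35
  d8 = d2/4 + d1 = 35/4
  d9 = d5/2 + d6*4 + d2 = 227
  d10 = d6*3 = 153
  d11 = d8*5 = 175/4
Walk from origin (0, 0):
  seg 1: left by d2 = 15 → (-15, 0)
  seg 2: down by d4 = 17 → (-15, -17)
  seg 3: down by d7 = 35 → (-15, -52)
  seg 4: left by d5 = 16 → (-31, -52)
  seg 5: down by d5 = 16 → (-31, -68)
  seg 6: up by d9 = 227 → (-31, 159)
  seg 7: up by d3 = 18 → (-31, 177)

d4 = 17
d5 = 16
d6 = 51
d7 = 35
d8 = 35/4
d9 = 227
d10 = 153
d11 = 175/4
endpoint = (-31, 177)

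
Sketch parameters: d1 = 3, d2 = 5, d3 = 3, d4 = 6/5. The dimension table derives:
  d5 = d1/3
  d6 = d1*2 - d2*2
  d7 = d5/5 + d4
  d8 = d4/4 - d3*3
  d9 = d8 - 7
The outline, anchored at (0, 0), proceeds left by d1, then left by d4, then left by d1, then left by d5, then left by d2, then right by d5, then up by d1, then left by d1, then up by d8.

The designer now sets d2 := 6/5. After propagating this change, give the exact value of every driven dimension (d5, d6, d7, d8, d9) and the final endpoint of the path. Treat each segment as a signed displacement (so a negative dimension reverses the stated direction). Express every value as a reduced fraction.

d5 = 1
d6 = 18/5
d7 = 7/5
d8 = -87/10
d9 = -157/10
endpoint = (-57/5, -57/10)

Apply edit: d2 := 6/5
  d5 = d1/3 = 1
  d6 = d1*2 - d2*2 = 18/5
  d7 = d5/5 + d4 = 7/5
  d8 = d4/4 - d3*3 = -87/10
  d9 = d8 - 7 = -157/10
Walk from origin (0, 0):
  seg 1: left by d1 = 3 → (-3, 0)
  seg 2: left by d4 = 6/5 → (-21/5, 0)
  seg 3: left by d1 = 3 → (-36/5, 0)
  seg 4: left by d5 = 1 → (-41/5, 0)
  seg 5: left by d2 = 6/5 → (-47/5, 0)
  seg 6: right by d5 = 1 → (-42/5, 0)
  seg 7: up by d1 = 3 → (-42/5, 3)
  seg 8: left by d1 = 3 → (-57/5, 3)
  seg 9: up by d8 = -87/10 → (-57/5, -57/10)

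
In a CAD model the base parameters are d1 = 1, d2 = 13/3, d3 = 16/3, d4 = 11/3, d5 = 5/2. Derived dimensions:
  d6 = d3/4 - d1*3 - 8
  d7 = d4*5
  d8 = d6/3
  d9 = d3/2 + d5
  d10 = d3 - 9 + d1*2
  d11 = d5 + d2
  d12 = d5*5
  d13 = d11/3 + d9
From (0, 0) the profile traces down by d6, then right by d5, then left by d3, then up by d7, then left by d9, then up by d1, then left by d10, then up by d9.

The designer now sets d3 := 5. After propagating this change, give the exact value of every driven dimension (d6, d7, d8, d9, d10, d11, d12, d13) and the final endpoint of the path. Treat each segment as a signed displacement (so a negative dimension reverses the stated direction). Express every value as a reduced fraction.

d6 = -39/4
d7 = 55/3
d8 = -13/4
d9 = 5
d10 = -2
d11 = 41/6
d12 = 25/2
d13 = 131/18
endpoint = (-11/2, 409/12)

Apply edit: d3 := 5
  d6 = d3/4 - d1*3 - 8 = -39/4
  d7 = d4*5 = 55/3
  d8 = d6/3 = -13/4
  d9 = d3/2 + d5 = 5
  d10 = d3 - 9 + d1*2 = -2
  d11 = d5 + d2 = 41/6
  d12 = d5*5 = 25/2
  d13 = d11/3 + d9 = 131/18
Walk from origin (0, 0):
  seg 1: down by d6 = -39/4 → (0, 39/4)
  seg 2: right by d5 = 5/2 → (5/2, 39/4)
  seg 3: left by d3 = 5 → (-5/2, 39/4)
  seg 4: up by d7 = 55/3 → (-5/2, 337/12)
  seg 5: left by d9 = 5 → (-15/2, 337/12)
  seg 6: up by d1 = 1 → (-15/2, 349/12)
  seg 7: left by d10 = -2 → (-11/2, 349/12)
  seg 8: up by d9 = 5 → (-11/2, 409/12)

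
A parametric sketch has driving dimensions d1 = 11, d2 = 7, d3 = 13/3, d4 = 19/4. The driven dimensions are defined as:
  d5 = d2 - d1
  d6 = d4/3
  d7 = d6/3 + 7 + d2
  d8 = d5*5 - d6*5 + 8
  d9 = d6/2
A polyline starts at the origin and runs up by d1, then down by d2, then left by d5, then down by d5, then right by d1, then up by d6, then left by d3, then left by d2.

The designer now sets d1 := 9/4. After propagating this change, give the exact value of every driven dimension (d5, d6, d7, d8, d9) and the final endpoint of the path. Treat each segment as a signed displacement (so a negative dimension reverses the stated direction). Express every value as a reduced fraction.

Apply edit: d1 := 9/4
  d5 = d2 - d1 = 19/4
  d6 = d4/3 = 19/12
  d7 = d6/3 + 7 + d2 = 523/36
  d8 = d5*5 - d6*5 + 8 = 143/6
  d9 = d6/2 = 19/24
Walk from origin (0, 0):
  seg 1: up by d1 = 9/4 → (0, 9/4)
  seg 2: down by d2 = 7 → (0, -19/4)
  seg 3: left by d5 = 19/4 → (-19/4, -19/4)
  seg 4: down by d5 = 19/4 → (-19/4, -19/2)
  seg 5: right by d1 = 9/4 → (-5/2, -19/2)
  seg 6: up by d6 = 19/12 → (-5/2, -95/12)
  seg 7: left by d3 = 13/3 → (-41/6, -95/12)
  seg 8: left by d2 = 7 → (-83/6, -95/12)

d5 = 19/4
d6 = 19/12
d7 = 523/36
d8 = 143/6
d9 = 19/24
endpoint = (-83/6, -95/12)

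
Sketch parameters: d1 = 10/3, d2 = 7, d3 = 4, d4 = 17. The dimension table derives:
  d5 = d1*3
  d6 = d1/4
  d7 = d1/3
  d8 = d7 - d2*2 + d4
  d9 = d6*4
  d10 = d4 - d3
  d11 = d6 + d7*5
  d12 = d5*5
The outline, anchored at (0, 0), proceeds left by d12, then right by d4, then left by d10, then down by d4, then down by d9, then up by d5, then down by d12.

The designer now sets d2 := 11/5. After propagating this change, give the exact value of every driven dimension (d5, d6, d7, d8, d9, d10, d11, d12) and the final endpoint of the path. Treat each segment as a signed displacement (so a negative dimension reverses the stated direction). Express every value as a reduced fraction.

d5 = 10
d6 = 5/6
d7 = 10/9
d8 = 617/45
d9 = 10/3
d10 = 13
d11 = 115/18
d12 = 50
endpoint = (-46, -181/3)

Apply edit: d2 := 11/5
  d5 = d1*3 = 10
  d6 = d1/4 = 5/6
  d7 = d1/3 = 10/9
  d8 = d7 - d2*2 + d4 = 617/45
  d9 = d6*4 = 10/3
  d10 = d4 - d3 = 13
  d11 = d6 + d7*5 = 115/18
  d12 = d5*5 = 50
Walk from origin (0, 0):
  seg 1: left by d12 = 50 → (-50, 0)
  seg 2: right by d4 = 17 → (-33, 0)
  seg 3: left by d10 = 13 → (-46, 0)
  seg 4: down by d4 = 17 → (-46, -17)
  seg 5: down by d9 = 10/3 → (-46, -61/3)
  seg 6: up by d5 = 10 → (-46, -31/3)
  seg 7: down by d12 = 50 → (-46, -181/3)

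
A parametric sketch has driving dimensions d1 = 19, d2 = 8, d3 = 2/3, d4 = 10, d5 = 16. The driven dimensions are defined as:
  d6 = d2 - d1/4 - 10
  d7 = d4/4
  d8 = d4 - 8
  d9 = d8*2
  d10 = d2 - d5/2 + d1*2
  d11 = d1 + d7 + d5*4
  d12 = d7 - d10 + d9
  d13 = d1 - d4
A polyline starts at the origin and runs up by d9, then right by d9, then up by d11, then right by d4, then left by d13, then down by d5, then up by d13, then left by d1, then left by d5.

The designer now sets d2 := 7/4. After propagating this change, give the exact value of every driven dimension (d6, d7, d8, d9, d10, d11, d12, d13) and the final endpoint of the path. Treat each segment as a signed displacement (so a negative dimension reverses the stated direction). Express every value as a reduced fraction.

d6 = -13
d7 = 5/2
d8 = 2
d9 = 4
d10 = 127/4
d11 = 171/2
d12 = -101/4
d13 = 9
endpoint = (-30, 165/2)

Apply edit: d2 := 7/4
  d6 = d2 - d1/4 - 10 = -13
  d7 = d4/4 = 5/2
  d8 = d4 - 8 = 2
  d9 = d8*2 = 4
  d10 = d2 - d5/2 + d1*2 = 127/4
  d11 = d1 + d7 + d5*4 = 171/2
  d12 = d7 - d10 + d9 = -101/4
  d13 = d1 - d4 = 9
Walk from origin (0, 0):
  seg 1: up by d9 = 4 → (0, 4)
  seg 2: right by d9 = 4 → (4, 4)
  seg 3: up by d11 = 171/2 → (4, 179/2)
  seg 4: right by d4 = 10 → (14, 179/2)
  seg 5: left by d13 = 9 → (5, 179/2)
  seg 6: down by d5 = 16 → (5, 147/2)
  seg 7: up by d13 = 9 → (5, 165/2)
  seg 8: left by d1 = 19 → (-14, 165/2)
  seg 9: left by d5 = 16 → (-30, 165/2)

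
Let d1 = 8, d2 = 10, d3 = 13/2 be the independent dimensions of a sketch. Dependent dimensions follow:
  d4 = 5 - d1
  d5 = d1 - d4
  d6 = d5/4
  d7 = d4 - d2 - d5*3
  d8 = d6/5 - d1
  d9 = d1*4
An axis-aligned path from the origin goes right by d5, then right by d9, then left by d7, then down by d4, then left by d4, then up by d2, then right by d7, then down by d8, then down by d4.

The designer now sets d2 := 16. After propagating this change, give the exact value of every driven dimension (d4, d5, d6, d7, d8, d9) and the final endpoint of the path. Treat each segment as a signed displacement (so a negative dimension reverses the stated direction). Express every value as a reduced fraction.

Apply edit: d2 := 16
  d4 = 5 - d1 = -3
  d5 = d1 - d4 = 11
  d6 = d5/4 = 11/4
  d7 = d4 - d2 - d5*3 = -52
  d8 = d6/5 - d1 = -149/20
  d9 = d1*4 = 32
Walk from origin (0, 0):
  seg 1: right by d5 = 11 → (11, 0)
  seg 2: right by d9 = 32 → (43, 0)
  seg 3: left by d7 = -52 → (95, 0)
  seg 4: down by d4 = -3 → (95, 3)
  seg 5: left by d4 = -3 → (98, 3)
  seg 6: up by d2 = 16 → (98, 19)
  seg 7: right by d7 = -52 → (46, 19)
  seg 8: down by d8 = -149/20 → (46, 529/20)
  seg 9: down by d4 = -3 → (46, 589/20)

d4 = -3
d5 = 11
d6 = 11/4
d7 = -52
d8 = -149/20
d9 = 32
endpoint = (46, 589/20)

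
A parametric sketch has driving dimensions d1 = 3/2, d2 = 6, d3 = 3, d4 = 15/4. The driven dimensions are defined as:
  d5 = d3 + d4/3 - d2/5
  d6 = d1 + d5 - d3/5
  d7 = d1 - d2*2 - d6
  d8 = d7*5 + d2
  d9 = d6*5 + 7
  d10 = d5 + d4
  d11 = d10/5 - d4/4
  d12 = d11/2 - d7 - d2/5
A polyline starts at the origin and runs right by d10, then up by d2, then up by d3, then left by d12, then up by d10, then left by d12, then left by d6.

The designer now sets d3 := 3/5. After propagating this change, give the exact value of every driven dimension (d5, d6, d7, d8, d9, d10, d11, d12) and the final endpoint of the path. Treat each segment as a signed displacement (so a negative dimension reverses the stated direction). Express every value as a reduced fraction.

d5 = 13/20
d6 = 203/100
d7 = -1253/100
d8 = -1133/20
d9 = 343/20
d10 = 22/5
d11 = -23/400
d12 = 9041/800
endpoint = (-8093/400, 11)

Apply edit: d3 := 3/5
  d5 = d3 + d4/3 - d2/5 = 13/20
  d6 = d1 + d5 - d3/5 = 203/100
  d7 = d1 - d2*2 - d6 = -1253/100
  d8 = d7*5 + d2 = -1133/20
  d9 = d6*5 + 7 = 343/20
  d10 = d5 + d4 = 22/5
  d11 = d10/5 - d4/4 = -23/400
  d12 = d11/2 - d7 - d2/5 = 9041/800
Walk from origin (0, 0):
  seg 1: right by d10 = 22/5 → (22/5, 0)
  seg 2: up by d2 = 6 → (22/5, 6)
  seg 3: up by d3 = 3/5 → (22/5, 33/5)
  seg 4: left by d12 = 9041/800 → (-5521/800, 33/5)
  seg 5: up by d10 = 22/5 → (-5521/800, 11)
  seg 6: left by d12 = 9041/800 → (-7281/400, 11)
  seg 7: left by d6 = 203/100 → (-8093/400, 11)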